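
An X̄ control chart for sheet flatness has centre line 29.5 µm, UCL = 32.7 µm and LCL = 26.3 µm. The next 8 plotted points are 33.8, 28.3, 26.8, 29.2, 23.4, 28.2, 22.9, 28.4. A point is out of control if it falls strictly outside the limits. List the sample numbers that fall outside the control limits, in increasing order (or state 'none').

1, 5, 7

Compare each point to [26.3, 32.7]: sample 1 = 33.8 > UCL; sample 5 = 23.4 < LCL; sample 7 = 22.9 < LCL.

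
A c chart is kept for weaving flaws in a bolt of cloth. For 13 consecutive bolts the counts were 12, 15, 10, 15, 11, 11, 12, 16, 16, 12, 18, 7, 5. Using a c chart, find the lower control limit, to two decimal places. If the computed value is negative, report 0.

1.78

c̄ = (12 + 15 + 10 + 15 + 11 + 11 + 12 + 16 + 16 + 12 + 18 + 7 + 5) / 13 = 160 / 13 = 12.3077
LCL = c̄ − 3√c̄ = 12.3077 − 3 × 3.5082 = 1.7830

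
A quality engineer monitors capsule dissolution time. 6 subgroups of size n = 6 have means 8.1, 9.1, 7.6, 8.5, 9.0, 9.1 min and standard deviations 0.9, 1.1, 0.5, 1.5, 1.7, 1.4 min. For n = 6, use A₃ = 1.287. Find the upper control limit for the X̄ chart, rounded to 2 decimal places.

X̄̄ = (8.1 + 9.1 + 7.6 + 8.5 + 9.0 + 9.1) / 6 = 8.5667
s̄ = (0.9 + 1.1 + 0.5 + 1.5 + 1.7 + 1.4) / 6 = 1.1833
UCL = X̄̄ + A₃·s̄ = 8.5667 + 1.287 × 1.1833 = 10.0896

10.09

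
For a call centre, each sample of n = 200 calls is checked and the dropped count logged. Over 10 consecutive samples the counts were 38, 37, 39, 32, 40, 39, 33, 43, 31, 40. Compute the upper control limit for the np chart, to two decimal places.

53.71

p̄ = Σdᵢ / (k·n) = 372 / (10 × 200) = 0.18600
UCL = np̄ + 3·√(np̄(1−p̄)) = 37.2000 + 3 × √(37.2000×0.81400) = 37.2000 + 3 × 5.5028 = 53.7084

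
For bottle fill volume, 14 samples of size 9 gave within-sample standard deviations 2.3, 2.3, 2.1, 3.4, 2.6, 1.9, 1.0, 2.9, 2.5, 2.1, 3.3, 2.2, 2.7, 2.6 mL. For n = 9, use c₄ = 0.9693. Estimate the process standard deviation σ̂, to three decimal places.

s̄ = (2.3 + 2.3 + 2.1 + 3.4 + 2.6 + 1.9 + 1.0 + 2.9 + 2.5 + 2.1 + 3.3 + 2.2 + 2.7 + 2.6) / 14 = 2.4214
σ̂ = s̄ / c₄ = 2.4214 / 0.9693 = 2.4981

2.498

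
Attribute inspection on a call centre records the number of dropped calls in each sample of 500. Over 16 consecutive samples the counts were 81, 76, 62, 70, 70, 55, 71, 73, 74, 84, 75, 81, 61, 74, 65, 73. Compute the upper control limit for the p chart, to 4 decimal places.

0.1901

p̄ = Σdᵢ / (k·n) = 1145 / (16 × 500) = 0.14313
UCL = p̄ + 3·√(p̄(1−p̄)/n) = 0.14313 + 3 × √(0.14313×0.85688/500) = 0.14313 + 3 × 0.01566 = 0.19011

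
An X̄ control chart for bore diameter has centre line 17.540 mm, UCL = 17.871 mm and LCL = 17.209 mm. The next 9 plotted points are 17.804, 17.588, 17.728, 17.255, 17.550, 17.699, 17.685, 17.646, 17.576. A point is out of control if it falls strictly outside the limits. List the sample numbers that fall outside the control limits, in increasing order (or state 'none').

All 9 points lie within [17.209, 17.871].

none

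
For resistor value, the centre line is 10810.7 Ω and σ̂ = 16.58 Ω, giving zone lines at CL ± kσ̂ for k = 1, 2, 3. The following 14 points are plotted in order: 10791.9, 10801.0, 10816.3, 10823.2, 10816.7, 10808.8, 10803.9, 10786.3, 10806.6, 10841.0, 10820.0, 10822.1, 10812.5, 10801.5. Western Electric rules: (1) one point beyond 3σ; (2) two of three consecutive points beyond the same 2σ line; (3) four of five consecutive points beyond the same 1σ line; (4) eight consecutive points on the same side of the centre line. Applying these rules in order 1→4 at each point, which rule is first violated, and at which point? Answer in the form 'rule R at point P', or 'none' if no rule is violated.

Zone of each point (C = within 1σ̂, B = 1σ̂–2σ̂, A = 2σ̂–3σ̂, * = beyond 3σ̂; sign = side of CL): 1:-B, 2:-C, 3:+C, 4:+C, 5:+C, 6:-C, 7:-C, 8:-B, 9:-C, 10:+B, 11:+C, 12:+C, 13:+C, 14:-C
No rule fires across all 14 points.

none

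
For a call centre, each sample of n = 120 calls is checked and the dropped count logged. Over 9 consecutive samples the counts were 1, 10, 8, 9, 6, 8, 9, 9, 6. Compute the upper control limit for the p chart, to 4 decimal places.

0.1267

p̄ = Σdᵢ / (k·n) = 66 / (9 × 120) = 0.06111
UCL = p̄ + 3·√(p̄(1−p̄)/n) = 0.06111 + 3 × √(0.06111×0.93889/120) = 0.06111 + 3 × 0.02187 = 0.12671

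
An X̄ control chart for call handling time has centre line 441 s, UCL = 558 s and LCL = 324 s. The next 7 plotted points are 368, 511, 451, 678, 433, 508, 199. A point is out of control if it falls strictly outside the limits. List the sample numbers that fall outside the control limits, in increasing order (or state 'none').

4, 7

Compare each point to [324, 558]: sample 4 = 678 > UCL; sample 7 = 199 < LCL.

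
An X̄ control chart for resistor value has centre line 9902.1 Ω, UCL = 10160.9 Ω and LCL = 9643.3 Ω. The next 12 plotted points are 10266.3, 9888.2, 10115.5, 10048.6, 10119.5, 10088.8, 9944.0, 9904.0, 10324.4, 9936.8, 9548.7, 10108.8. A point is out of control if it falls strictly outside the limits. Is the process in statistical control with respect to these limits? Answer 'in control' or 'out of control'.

out of control

Compare each point to [9643.3, 10160.9]: sample 1 = 10266.3 > UCL; sample 9 = 10324.4 > UCL; sample 11 = 9548.7 < LCL.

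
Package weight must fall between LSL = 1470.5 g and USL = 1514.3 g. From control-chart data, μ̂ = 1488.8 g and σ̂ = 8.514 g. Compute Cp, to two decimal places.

Cp = (USL − LSL) / (6σ̂) = (1514.3 − 1470.5) / (6 × 8.514) = 43.8000 / 51.0840 = 0.8574

0.86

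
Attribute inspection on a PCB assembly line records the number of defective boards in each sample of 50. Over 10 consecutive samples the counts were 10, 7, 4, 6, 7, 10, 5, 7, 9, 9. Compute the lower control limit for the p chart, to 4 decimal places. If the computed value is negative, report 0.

0.0000

p̄ = Σdᵢ / (k·n) = 74 / (10 × 50) = 0.14800
LCL = p̄ − 3·√(p̄(1−p̄)/n) = 0.14800 − 3 × 0.05022 = -0.00266 → 0 (negative, so LCL = 0)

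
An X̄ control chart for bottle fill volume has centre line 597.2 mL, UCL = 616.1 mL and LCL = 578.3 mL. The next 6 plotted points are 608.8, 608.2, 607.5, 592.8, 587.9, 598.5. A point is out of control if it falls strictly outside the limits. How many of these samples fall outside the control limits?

All 6 points lie within [578.3, 616.1].

0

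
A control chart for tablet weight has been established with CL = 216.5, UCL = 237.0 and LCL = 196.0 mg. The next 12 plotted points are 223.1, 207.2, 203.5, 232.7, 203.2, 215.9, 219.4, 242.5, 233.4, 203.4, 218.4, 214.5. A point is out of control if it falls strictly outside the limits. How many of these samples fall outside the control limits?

1

Compare each point to [196.0, 237.0]: sample 8 = 242.5 > UCL.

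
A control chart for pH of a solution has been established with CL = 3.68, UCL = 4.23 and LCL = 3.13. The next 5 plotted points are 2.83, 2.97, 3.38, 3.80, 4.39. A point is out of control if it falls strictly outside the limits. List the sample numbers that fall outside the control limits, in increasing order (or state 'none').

Compare each point to [3.13, 4.23]: sample 1 = 2.83 < LCL; sample 2 = 2.97 < LCL; sample 5 = 4.39 > UCL.

1, 2, 5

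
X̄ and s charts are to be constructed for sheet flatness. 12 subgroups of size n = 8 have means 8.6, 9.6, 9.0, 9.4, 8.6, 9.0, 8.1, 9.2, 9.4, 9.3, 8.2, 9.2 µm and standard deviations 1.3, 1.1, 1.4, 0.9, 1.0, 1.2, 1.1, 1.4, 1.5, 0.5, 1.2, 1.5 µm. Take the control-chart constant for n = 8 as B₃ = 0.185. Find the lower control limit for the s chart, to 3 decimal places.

s̄ = (1.3 + 1.1 + 1.4 + 0.9 + 1.0 + 1.2 + 1.1 + 1.4 + 1.5 + 0.5 + 1.2 + 1.5) / 12 = 1.1750
LCL_s = B₃·s̄ = 0.185 × 1.1750 = 0.2174

0.217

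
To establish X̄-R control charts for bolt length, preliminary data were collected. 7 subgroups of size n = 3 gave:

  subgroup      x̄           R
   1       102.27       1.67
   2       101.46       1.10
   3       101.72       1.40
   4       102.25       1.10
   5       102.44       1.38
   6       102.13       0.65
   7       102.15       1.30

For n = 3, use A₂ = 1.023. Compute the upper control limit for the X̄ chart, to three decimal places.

X̄̄ = (102.27 + 101.46 + 101.72 + 102.25 + 102.44 + 102.13 + 102.15) / 7 = 714.4200 / 7 = 102.0600
R̄ = (1.67 + 1.10 + 1.40 + 1.10 + 1.38 + 0.65 + 1.30) / 7 = 8.6000 / 7 = 1.2286
UCL = X̄̄ + A₂·R̄ = 102.0600 + 1.023 × 1.2286 = 103.3168

103.317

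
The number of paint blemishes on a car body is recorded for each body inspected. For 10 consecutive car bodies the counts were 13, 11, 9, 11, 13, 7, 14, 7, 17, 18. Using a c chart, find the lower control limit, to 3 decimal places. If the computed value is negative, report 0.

1.608

c̄ = (13 + 11 + 9 + 11 + 13 + 7 + 14 + 7 + 17 + 18) / 10 = 120 / 10 = 12.0000
LCL = c̄ − 3√c̄ = 12.0000 − 3 × 3.4641 = 1.6077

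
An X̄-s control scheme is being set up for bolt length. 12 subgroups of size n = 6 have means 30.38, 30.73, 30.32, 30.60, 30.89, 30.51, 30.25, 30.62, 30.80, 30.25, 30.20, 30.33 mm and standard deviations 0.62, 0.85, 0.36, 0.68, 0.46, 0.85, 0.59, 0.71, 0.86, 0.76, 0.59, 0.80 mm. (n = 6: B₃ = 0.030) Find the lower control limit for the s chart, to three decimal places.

s̄ = (0.62 + 0.85 + 0.36 + 0.68 + 0.46 + 0.85 + 0.59 + 0.71 + 0.86 + 0.76 + 0.59 + 0.80) / 12 = 0.6775
LCL_s = B₃·s̄ = 0.030 × 0.6775 = 0.0203

0.020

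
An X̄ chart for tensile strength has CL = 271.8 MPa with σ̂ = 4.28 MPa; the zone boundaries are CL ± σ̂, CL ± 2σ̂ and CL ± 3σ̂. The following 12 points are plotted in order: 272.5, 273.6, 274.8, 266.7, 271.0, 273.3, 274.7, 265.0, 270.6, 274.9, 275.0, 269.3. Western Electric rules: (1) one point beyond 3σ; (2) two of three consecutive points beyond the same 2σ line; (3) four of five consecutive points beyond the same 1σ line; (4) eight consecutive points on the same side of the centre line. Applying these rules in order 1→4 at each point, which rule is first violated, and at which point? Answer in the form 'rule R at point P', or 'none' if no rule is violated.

none

Zone of each point (C = within 1σ̂, B = 1σ̂–2σ̂, A = 2σ̂–3σ̂, * = beyond 3σ̂; sign = side of CL): 1:+C, 2:+C, 3:+C, 4:-B, 5:-C, 6:+C, 7:+C, 8:-B, 9:-C, 10:+C, 11:+C, 12:-C
No rule fires across all 12 points.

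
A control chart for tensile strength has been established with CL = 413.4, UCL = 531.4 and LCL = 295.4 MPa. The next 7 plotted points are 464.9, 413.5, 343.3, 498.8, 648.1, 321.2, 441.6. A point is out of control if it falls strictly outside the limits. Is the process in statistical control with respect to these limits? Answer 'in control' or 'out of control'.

out of control

Compare each point to [295.4, 531.4]: sample 5 = 648.1 > UCL.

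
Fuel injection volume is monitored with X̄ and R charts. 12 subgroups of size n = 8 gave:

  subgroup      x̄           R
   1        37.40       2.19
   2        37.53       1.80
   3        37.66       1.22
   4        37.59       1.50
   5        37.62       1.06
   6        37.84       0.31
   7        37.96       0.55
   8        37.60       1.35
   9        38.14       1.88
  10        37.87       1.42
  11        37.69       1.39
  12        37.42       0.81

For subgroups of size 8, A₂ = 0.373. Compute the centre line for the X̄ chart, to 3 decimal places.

37.693

X̄̄ = (37.40 + 37.53 + 37.66 + 37.59 + 37.62 + 37.84 + 37.96 + 37.60 + 38.14 + 37.87 + 37.69 + 37.42) / 12 = 452.3200 / 12 = 37.6933
CL = X̄̄ = 37.6933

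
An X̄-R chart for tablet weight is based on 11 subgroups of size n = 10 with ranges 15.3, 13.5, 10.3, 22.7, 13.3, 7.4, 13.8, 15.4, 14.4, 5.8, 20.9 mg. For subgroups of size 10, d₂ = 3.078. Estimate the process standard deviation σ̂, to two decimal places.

R̄ = (15.3 + 13.5 + 10.3 + 22.7 + 13.3 + 7.4 + 13.8 + 15.4 + 14.4 + 5.8 + 20.9) / 11 = 13.8909
σ̂ = R̄ / d₂ = 13.8909 / 3.078 = 4.5130

4.51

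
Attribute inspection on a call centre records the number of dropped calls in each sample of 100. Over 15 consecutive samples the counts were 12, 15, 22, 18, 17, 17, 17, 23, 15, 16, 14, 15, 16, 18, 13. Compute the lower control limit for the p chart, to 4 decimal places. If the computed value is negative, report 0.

p̄ = Σdᵢ / (k·n) = 248 / (15 × 100) = 0.16533
LCL = p̄ − 3·√(p̄(1−p̄)/n) = 0.16533 − 3 × 0.03715 = 0.05389

0.0539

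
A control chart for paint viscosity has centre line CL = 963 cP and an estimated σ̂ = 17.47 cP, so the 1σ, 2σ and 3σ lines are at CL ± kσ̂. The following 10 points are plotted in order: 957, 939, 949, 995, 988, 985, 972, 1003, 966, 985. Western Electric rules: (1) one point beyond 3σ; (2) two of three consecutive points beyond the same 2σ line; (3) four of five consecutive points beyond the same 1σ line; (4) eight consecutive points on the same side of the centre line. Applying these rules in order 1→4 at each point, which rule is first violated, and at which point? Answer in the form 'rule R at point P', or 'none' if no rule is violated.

Zone of each point (C = within 1σ̂, B = 1σ̂–2σ̂, A = 2σ̂–3σ̂, * = beyond 3σ̂; sign = side of CL): 1:-C, 2:-B, 3:-C, 4:+B, 5:+B, 6:+B, 7:+C, 8:+A, 9:+C, 10:+B
Rule 3 (four of five consecutive points beyond the same 1σ limit) is satisfied at point 8.

rule 3 at point 8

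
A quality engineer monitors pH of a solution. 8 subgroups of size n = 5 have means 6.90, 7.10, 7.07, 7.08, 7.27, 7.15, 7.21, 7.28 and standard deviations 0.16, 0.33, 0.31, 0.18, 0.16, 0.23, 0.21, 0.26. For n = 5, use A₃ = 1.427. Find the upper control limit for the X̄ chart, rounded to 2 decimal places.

X̄̄ = (6.90 + 7.10 + 7.07 + 7.08 + 7.27 + 7.15 + 7.21 + 7.28) / 8 = 7.1325
s̄ = (0.16 + 0.33 + 0.31 + 0.18 + 0.16 + 0.23 + 0.21 + 0.26) / 8 = 0.2300
UCL = X̄̄ + A₃·s̄ = 7.1325 + 1.427 × 0.2300 = 7.4607

7.46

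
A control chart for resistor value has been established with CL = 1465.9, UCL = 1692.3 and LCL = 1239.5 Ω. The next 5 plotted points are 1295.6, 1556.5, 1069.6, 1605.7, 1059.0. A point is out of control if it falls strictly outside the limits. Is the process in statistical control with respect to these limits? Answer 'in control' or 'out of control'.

out of control

Compare each point to [1239.5, 1692.3]: sample 3 = 1069.6 < LCL; sample 5 = 1059.0 < LCL.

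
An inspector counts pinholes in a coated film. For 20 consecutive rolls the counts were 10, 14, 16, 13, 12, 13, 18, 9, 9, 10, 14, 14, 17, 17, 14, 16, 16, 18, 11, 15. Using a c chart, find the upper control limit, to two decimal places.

24.94

c̄ = (10 + 14 + 16 + 13 + 12 + 13 + 18 + 9 + 9 + 10 + 14 + 14 + 17 + 17 + 14 + 16 + 16 + 18 + 11 + 15) / 20 = 276 / 20 = 13.8000
UCL = c̄ + 3√c̄ = 13.8000 + 3 × √13.8000 = 13.8000 + 3 × 3.7148 = 24.9445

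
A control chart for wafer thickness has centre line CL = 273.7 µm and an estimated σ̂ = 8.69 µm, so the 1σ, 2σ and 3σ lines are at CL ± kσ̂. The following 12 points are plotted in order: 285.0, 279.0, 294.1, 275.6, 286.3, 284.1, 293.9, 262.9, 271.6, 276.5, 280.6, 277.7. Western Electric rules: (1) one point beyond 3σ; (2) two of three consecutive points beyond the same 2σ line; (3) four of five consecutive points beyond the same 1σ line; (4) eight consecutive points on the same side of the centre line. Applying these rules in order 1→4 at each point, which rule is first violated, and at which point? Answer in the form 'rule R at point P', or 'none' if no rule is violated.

rule 3 at point 7

Zone of each point (C = within 1σ̂, B = 1σ̂–2σ̂, A = 2σ̂–3σ̂, * = beyond 3σ̂; sign = side of CL): 1:+B, 2:+C, 3:+A, 4:+C, 5:+B, 6:+B, 7:+A, 8:-B, 9:-C, 10:+C, 11:+C, 12:+C
Rule 3 (four of five consecutive points beyond the same 1σ limit) is satisfied at point 7.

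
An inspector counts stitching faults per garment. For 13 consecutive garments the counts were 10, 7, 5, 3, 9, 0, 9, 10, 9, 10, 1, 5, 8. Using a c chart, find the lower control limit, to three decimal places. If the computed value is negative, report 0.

0.000

c̄ = (10 + 7 + 5 + 3 + 9 + 0 + 9 + 10 + 9 + 10 + 1 + 5 + 8) / 13 = 86 / 13 = 6.6154
LCL = c̄ − 3√c̄ = 6.6154 − 3 × 2.5720 = -1.1007 → 0 (cannot be negative)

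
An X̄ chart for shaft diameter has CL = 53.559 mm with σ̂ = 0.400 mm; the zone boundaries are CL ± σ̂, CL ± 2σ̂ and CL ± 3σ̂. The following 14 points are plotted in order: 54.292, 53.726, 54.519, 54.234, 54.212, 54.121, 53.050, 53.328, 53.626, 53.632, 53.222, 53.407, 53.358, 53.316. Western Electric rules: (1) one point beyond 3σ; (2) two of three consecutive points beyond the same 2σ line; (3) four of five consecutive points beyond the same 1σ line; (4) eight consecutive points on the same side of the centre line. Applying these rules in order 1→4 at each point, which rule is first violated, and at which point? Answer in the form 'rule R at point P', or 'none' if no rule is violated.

rule 3 at point 5

Zone of each point (C = within 1σ̂, B = 1σ̂–2σ̂, A = 2σ̂–3σ̂, * = beyond 3σ̂; sign = side of CL): 1:+B, 2:+C, 3:+A, 4:+B, 5:+B, 6:+B, 7:-B, 8:-C, 9:+C, 10:+C, 11:-C, 12:-C, 13:-C, 14:-C
Rule 3 (four of five consecutive points beyond the same 1σ limit) is satisfied at point 5.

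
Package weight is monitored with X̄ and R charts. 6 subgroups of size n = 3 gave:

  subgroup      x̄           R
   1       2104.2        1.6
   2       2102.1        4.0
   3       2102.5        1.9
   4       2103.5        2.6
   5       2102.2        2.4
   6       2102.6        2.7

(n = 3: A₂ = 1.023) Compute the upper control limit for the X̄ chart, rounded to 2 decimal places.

X̄̄ = (2104.2 + 2102.1 + 2102.5 + 2103.5 + 2102.2 + 2102.6) / 6 = 12617.1000 / 6 = 2102.8500
R̄ = (1.6 + 4.0 + 1.9 + 2.6 + 2.4 + 2.7) / 6 = 15.2000 / 6 = 2.5333
UCL = X̄̄ + A₂·R̄ = 2102.8500 + 1.023 × 2.5333 = 2105.4416

2105.44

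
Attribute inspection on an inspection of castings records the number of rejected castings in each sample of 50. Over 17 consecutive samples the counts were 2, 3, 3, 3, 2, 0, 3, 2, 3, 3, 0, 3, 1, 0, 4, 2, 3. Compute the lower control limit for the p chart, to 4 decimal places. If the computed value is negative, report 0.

0.0000

p̄ = Σdᵢ / (k·n) = 37 / (17 × 50) = 0.04353
LCL = p̄ − 3·√(p̄(1−p̄)/n) = 0.04353 − 3 × 0.02886 = -0.04304 → 0 (negative, so LCL = 0)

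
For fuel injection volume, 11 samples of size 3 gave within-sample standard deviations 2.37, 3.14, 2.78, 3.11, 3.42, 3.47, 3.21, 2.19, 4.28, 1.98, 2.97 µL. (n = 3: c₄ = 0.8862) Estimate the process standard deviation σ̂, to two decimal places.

3.38

s̄ = (2.37 + 3.14 + 2.78 + 3.11 + 3.42 + 3.47 + 3.21 + 2.19 + 4.28 + 1.98 + 2.97) / 11 = 2.9927
σ̂ = s̄ / c₄ = 2.9927 / 0.8862 = 3.3770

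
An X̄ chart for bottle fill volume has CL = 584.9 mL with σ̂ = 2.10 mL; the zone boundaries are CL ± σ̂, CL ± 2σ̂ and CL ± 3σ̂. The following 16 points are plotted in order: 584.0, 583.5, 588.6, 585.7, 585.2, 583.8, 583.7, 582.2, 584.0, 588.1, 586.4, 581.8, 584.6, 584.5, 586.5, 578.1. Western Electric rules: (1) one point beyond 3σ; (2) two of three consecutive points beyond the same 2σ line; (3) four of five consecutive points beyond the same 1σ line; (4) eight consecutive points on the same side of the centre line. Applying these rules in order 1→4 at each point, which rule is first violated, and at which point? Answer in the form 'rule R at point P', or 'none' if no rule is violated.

Zone of each point (C = within 1σ̂, B = 1σ̂–2σ̂, A = 2σ̂–3σ̂, * = beyond 3σ̂; sign = side of CL): 1:-C, 2:-C, 3:+B, 4:+C, 5:+C, 6:-C, 7:-C, 8:-B, 9:-C, 10:+B, 11:+C, 12:-B, 13:-C, 14:-C, 15:+C, 16:-*
Rule 1 (one point beyond the 3σ limits) is satisfied at point 16.

rule 1 at point 16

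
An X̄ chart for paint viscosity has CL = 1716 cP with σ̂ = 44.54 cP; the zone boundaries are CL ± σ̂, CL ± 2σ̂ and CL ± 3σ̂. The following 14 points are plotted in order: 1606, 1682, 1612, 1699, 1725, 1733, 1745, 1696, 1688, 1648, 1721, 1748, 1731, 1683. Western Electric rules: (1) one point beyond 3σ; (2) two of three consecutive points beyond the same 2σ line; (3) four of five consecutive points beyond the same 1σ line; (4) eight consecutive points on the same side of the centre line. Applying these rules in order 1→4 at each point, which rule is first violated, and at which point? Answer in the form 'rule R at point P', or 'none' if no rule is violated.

Zone of each point (C = within 1σ̂, B = 1σ̂–2σ̂, A = 2σ̂–3σ̂, * = beyond 3σ̂; sign = side of CL): 1:-A, 2:-C, 3:-A, 4:-C, 5:+C, 6:+C, 7:+C, 8:-C, 9:-C, 10:-B, 11:+C, 12:+C, 13:+C, 14:-C
Rule 2 (two of three consecutive points beyond the same 2σ limit) is satisfied at point 3.

rule 2 at point 3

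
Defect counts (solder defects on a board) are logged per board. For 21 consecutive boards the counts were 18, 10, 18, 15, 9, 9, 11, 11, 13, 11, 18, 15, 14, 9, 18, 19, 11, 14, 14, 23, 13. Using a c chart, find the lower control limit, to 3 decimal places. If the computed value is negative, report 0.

2.747

c̄ = (18 + 10 + 18 + 15 + 9 + 9 + 11 + 11 + 13 + 11 + 18 + 15 + 14 + 9 + 18 + 19 + 11 + 14 + 14 + 23 + 13) / 21 = 293 / 21 = 13.9524
LCL = c̄ − 3√c̄ = 13.9524 − 3 × 3.7353 = 2.7465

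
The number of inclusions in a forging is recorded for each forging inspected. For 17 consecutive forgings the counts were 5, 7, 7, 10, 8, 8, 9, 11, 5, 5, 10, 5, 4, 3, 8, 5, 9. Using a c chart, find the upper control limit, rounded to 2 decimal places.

c̄ = (5 + 7 + 7 + 10 + 8 + 8 + 9 + 11 + 5 + 5 + 10 + 5 + 4 + 3 + 8 + 5 + 9) / 17 = 119 / 17 = 7.0000
UCL = c̄ + 3√c̄ = 7.0000 + 3 × √7.0000 = 7.0000 + 3 × 2.6458 = 14.9373

14.94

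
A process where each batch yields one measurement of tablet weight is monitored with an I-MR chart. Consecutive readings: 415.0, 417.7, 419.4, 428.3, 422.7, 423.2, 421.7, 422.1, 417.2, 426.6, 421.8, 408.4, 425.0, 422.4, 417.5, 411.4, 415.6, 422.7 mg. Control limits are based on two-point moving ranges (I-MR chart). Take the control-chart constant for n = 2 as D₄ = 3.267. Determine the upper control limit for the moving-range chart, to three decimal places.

18.314

Moving ranges: 2.7, 1.7, 8.9, 5.6, 0.5, 1.5, 0.4, 4.9, 9.4, 4.8, 13.4, 16.6, 2.6, 4.9, 6.1, 4.2, 7.1; M̄R̄ = 95.3000 / 17 = 5.6059
UCL_MR = D₄·M̄R̄ = 3.267 × 5.6059 = 18.3144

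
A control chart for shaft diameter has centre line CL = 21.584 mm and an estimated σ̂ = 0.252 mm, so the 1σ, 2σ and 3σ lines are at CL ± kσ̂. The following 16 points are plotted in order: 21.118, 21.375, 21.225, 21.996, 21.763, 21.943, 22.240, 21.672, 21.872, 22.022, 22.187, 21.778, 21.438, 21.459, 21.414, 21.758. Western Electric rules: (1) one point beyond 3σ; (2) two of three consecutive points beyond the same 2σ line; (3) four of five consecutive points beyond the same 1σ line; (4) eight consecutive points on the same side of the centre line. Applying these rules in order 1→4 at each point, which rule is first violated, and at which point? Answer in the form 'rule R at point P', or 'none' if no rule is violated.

Zone of each point (C = within 1σ̂, B = 1σ̂–2σ̂, A = 2σ̂–3σ̂, * = beyond 3σ̂; sign = side of CL): 1:-B, 2:-C, 3:-B, 4:+B, 5:+C, 6:+B, 7:+A, 8:+C, 9:+B, 10:+B, 11:+A, 12:+C, 13:-C, 14:-C, 15:-C, 16:+C
Rule 3 (four of five consecutive points beyond the same 1σ limit) is satisfied at point 10.

rule 3 at point 10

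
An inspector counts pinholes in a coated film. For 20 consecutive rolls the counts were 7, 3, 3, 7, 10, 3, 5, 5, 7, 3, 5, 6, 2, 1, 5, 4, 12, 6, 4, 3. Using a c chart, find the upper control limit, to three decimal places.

11.792

c̄ = (7 + 3 + 3 + 7 + 10 + 3 + 5 + 5 + 7 + 3 + 5 + 6 + 2 + 1 + 5 + 4 + 12 + 6 + 4 + 3) / 20 = 101 / 20 = 5.0500
UCL = c̄ + 3√c̄ = 5.0500 + 3 × √5.0500 = 5.0500 + 3 × 2.2472 = 11.7917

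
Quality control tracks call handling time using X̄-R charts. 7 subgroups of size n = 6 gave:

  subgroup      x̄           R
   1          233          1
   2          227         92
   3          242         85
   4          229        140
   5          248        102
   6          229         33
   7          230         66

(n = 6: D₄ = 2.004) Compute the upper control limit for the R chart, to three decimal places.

148.582

R̄ = (1 + 92 + 85 + 140 + 102 + 33 + 66) / 7 = 519.0000 / 7 = 74.1429
UCL_R = D₄·R̄ = 2.004 × 74.1429 = 148.5823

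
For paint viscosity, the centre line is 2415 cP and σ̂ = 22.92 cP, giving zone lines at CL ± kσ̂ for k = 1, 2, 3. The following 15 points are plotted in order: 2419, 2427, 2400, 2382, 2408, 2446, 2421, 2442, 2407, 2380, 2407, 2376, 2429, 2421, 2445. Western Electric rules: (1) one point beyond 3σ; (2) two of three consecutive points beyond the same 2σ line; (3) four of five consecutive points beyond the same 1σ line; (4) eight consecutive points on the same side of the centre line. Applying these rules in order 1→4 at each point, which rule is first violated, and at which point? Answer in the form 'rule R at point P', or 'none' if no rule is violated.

Zone of each point (C = within 1σ̂, B = 1σ̂–2σ̂, A = 2σ̂–3σ̂, * = beyond 3σ̂; sign = side of CL): 1:+C, 2:+C, 3:-C, 4:-B, 5:-C, 6:+B, 7:+C, 8:+B, 9:-C, 10:-B, 11:-C, 12:-B, 13:+C, 14:+C, 15:+B
No rule fires across all 15 points.

none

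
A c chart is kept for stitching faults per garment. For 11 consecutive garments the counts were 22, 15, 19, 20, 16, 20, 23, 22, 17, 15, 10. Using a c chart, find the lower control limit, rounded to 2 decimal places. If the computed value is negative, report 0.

c̄ = (22 + 15 + 19 + 20 + 16 + 20 + 23 + 22 + 17 + 15 + 10) / 11 = 199 / 11 = 18.0909
LCL = c̄ − 3√c̄ = 18.0909 − 3 × 4.2533 = 5.3309

5.33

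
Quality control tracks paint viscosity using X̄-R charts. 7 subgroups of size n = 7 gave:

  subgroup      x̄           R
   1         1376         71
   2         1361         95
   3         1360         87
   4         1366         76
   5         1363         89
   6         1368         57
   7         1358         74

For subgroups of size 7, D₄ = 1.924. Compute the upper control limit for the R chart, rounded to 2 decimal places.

R̄ = (71 + 95 + 87 + 76 + 89 + 57 + 74) / 7 = 549.0000 / 7 = 78.4286
UCL_R = D₄·R̄ = 1.924 × 78.4286 = 150.8966

150.90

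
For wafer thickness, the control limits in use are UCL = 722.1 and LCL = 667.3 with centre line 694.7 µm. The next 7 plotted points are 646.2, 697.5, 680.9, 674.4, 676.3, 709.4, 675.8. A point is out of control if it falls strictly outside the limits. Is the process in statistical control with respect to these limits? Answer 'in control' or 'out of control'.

Compare each point to [667.3, 722.1]: sample 1 = 646.2 < LCL.

out of control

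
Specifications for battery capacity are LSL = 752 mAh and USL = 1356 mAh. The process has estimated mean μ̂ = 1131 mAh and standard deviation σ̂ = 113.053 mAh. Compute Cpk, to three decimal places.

Cpu = (USL − μ̂) / (3σ̂) = (1356 − 1131) / (3 × 113.053) = 0.6634; Cpl = (μ̂ − LSL) / (3σ̂) = (1131 − 752) / (3 × 113.053) = 1.1175; Cpk = min(Cpu, Cpl) = 0.6634

0.663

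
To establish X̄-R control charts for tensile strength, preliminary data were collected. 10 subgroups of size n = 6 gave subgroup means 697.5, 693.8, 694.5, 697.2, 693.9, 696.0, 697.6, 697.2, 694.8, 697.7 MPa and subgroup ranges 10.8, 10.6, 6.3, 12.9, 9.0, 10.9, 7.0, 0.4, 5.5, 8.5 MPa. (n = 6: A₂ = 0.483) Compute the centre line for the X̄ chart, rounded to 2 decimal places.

X̄̄ = (697.5 + 693.8 + 694.5 + 697.2 + 693.9 + 696.0 + 697.6 + 697.2 + 694.8 + 697.7) / 10 = 6960.2000 / 10 = 696.0200
CL = X̄̄ = 696.0200

696.02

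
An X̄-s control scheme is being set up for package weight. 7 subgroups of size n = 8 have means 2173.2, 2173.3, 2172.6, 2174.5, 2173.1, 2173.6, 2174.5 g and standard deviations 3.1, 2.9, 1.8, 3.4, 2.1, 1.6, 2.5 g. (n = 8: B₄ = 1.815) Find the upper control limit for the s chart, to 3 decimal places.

4.512

s̄ = (3.1 + 2.9 + 1.8 + 3.4 + 2.1 + 1.6 + 2.5) / 7 = 2.4857
UCL_s = B₄·s̄ = 1.815 × 2.4857 = 4.5116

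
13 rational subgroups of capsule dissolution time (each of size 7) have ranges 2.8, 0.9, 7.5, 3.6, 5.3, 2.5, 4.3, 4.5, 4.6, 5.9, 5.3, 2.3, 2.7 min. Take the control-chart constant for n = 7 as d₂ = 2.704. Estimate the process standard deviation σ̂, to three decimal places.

R̄ = (2.8 + 0.9 + 7.5 + 3.6 + 5.3 + 2.5 + 4.3 + 4.5 + 4.6 + 5.9 + 5.3 + 2.3 + 2.7) / 13 = 4.0154
σ̂ = R̄ / d₂ = 4.0154 / 2.704 = 1.4850

1.485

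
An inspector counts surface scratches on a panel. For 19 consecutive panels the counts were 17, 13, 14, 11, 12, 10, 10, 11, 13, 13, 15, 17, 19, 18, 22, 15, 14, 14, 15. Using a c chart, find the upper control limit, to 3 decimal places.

25.740

c̄ = (17 + 13 + 14 + 11 + 12 + 10 + 10 + 11 + 13 + 13 + 15 + 17 + 19 + 18 + 22 + 15 + 14 + 14 + 15) / 19 = 273 / 19 = 14.3684
UCL = c̄ + 3√c̄ = 14.3684 + 3 × √14.3684 = 14.3684 + 3 × 3.7906 = 25.7401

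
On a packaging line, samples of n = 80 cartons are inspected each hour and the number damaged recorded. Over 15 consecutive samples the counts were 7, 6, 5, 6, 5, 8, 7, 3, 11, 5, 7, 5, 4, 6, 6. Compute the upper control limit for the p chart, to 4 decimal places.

0.1646

p̄ = Σdᵢ / (k·n) = 91 / (15 × 80) = 0.07583
UCL = p̄ + 3·√(p̄(1−p̄)/n) = 0.07583 + 3 × √(0.07583×0.92417/80) = 0.07583 + 3 × 0.02960 = 0.16463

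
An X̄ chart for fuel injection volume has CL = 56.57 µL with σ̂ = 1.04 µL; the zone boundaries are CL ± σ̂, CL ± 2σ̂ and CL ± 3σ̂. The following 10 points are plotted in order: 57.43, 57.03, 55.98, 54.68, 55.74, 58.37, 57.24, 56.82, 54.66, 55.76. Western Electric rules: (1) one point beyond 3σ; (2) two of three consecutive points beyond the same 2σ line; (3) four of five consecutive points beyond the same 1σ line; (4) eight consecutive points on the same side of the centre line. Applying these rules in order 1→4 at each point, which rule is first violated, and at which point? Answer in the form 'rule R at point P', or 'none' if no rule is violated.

Zone of each point (C = within 1σ̂, B = 1σ̂–2σ̂, A = 2σ̂–3σ̂, * = beyond 3σ̂; sign = side of CL): 1:+C, 2:+C, 3:-C, 4:-B, 5:-C, 6:+B, 7:+C, 8:+C, 9:-B, 10:-C
No rule fires across all 10 points.

none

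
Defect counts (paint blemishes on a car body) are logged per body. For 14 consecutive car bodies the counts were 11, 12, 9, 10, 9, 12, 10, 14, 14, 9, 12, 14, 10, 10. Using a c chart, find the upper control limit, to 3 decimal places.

c̄ = (11 + 12 + 9 + 10 + 9 + 12 + 10 + 14 + 14 + 9 + 12 + 14 + 10 + 10) / 14 = 156 / 14 = 11.1429
UCL = c̄ + 3√c̄ = 11.1429 + 3 × √11.1429 = 11.1429 + 3 × 3.3381 = 21.1571

21.157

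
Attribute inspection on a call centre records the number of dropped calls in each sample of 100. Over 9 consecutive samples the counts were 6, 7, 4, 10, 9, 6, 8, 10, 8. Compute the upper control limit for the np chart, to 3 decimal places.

p̄ = Σdᵢ / (k·n) = 68 / (9 × 100) = 0.07556
UCL = np̄ + 3·√(np̄(1−p̄)) = 7.5556 + 3 × √(7.5556×0.92444) = 7.5556 + 3 × 2.6429 = 15.4841

15.484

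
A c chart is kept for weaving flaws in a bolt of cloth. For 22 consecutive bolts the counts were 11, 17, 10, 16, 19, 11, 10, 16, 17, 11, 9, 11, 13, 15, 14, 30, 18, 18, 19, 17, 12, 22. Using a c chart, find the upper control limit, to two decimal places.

c̄ = (11 + 17 + 10 + 16 + 19 + 11 + 10 + 16 + 17 + 11 + 9 + 11 + 13 + 15 + 14 + 30 + 18 + 18 + 19 + 17 + 12 + 22) / 22 = 336 / 22 = 15.2727
UCL = c̄ + 3√c̄ = 15.2727 + 3 × √15.2727 = 15.2727 + 3 × 3.9080 = 26.9968

27.00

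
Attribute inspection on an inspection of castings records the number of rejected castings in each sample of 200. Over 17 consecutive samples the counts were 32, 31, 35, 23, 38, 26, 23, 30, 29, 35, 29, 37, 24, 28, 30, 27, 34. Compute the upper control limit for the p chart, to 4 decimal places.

p̄ = Σdᵢ / (k·n) = 511 / (17 × 200) = 0.15029
UCL = p̄ + 3·√(p̄(1−p̄)/n) = 0.15029 + 3 × √(0.15029×0.84971/200) = 0.15029 + 3 × 0.02527 = 0.22610

0.2261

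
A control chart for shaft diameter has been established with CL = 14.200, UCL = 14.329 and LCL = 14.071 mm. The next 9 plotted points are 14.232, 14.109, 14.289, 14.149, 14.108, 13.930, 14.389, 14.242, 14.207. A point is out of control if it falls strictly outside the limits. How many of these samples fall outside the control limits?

2

Compare each point to [14.071, 14.329]: sample 6 = 13.930 < LCL; sample 7 = 14.389 > UCL.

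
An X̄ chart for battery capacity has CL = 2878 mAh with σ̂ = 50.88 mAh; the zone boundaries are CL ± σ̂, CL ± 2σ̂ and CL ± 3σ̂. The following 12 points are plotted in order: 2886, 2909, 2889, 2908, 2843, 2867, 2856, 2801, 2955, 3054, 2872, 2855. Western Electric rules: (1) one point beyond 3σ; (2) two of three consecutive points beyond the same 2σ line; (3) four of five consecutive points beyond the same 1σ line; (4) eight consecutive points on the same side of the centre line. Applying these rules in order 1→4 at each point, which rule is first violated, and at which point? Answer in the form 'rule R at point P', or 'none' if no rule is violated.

Zone of each point (C = within 1σ̂, B = 1σ̂–2σ̂, A = 2σ̂–3σ̂, * = beyond 3σ̂; sign = side of CL): 1:+C, 2:+C, 3:+C, 4:+C, 5:-C, 6:-C, 7:-C, 8:-B, 9:+B, 10:+*, 11:-C, 12:-C
Rule 1 (one point beyond the 3σ limits) is satisfied at point 10.

rule 1 at point 10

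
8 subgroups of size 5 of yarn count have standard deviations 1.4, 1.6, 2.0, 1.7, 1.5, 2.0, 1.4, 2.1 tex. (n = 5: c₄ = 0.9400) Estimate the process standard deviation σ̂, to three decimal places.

s̄ = (1.4 + 1.6 + 2.0 + 1.7 + 1.5 + 2.0 + 1.4 + 2.1) / 8 = 1.7125
σ̂ = s̄ / c₄ = 1.7125 / 0.9400 = 1.8218

1.822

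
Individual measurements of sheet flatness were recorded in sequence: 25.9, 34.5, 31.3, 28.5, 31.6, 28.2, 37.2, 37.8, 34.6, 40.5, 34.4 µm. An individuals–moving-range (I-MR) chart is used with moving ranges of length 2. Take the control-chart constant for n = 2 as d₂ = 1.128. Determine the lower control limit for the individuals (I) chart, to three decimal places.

X̄ = (25.9 + 34.5 + 31.3 + 28.5 + 31.6 + 28.2 + 37.2 + 37.8 + 34.6 + 40.5 + 34.4) / 11 = 33.1364
Moving ranges: 8.6, 3.2, 2.8, 3.1, 3.4, 9.0, 0.6, 3.2, 5.9, 6.1; M̄R̄ = 45.9000 / 10 = 4.5900
LCL = X̄ − 3·M̄R̄/d₂ = 33.1364 − 3 × 4.5900 / 1.128 = 20.9289

20.929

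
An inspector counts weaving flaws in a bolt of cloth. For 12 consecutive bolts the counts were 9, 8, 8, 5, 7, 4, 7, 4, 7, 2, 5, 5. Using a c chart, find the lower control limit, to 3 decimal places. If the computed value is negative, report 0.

c̄ = (9 + 8 + 8 + 5 + 7 + 4 + 7 + 4 + 7 + 2 + 5 + 5) / 12 = 71 / 12 = 5.9167
LCL = c̄ − 3√c̄ = 5.9167 − 3 × 2.4324 = -1.3806 → 0 (cannot be negative)

0.000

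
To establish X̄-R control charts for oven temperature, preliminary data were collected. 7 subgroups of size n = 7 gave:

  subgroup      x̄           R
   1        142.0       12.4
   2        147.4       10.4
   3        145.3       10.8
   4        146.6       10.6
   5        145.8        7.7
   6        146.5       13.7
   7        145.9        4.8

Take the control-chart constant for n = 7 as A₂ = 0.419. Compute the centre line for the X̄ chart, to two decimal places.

145.64

X̄̄ = (142.0 + 147.4 + 145.3 + 146.6 + 145.8 + 146.5 + 145.9) / 7 = 1019.5000 / 7 = 145.6429
CL = X̄̄ = 145.6429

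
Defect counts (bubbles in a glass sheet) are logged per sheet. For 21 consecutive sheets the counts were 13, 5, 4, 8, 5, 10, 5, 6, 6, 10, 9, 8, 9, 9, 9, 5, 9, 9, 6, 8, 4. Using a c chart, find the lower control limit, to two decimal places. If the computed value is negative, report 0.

0.00

c̄ = (13 + 5 + 4 + 8 + 5 + 10 + 5 + 6 + 6 + 10 + 9 + 8 + 9 + 9 + 9 + 5 + 9 + 9 + 6 + 8 + 4) / 21 = 157 / 21 = 7.4762
LCL = c̄ − 3√c̄ = 7.4762 − 3 × 2.7343 = -0.7266 → 0 (cannot be negative)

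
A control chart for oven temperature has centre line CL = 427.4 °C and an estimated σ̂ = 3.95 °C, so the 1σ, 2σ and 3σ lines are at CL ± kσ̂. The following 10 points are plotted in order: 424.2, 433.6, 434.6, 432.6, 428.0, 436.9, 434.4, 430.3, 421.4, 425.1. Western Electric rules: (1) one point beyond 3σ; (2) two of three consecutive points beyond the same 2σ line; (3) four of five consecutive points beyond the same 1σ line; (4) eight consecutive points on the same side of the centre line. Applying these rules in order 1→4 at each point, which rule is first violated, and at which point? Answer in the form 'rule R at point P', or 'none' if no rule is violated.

rule 3 at point 6

Zone of each point (C = within 1σ̂, B = 1σ̂–2σ̂, A = 2σ̂–3σ̂, * = beyond 3σ̂; sign = side of CL): 1:-C, 2:+B, 3:+B, 4:+B, 5:+C, 6:+A, 7:+B, 8:+C, 9:-B, 10:-C
Rule 3 (four of five consecutive points beyond the same 1σ limit) is satisfied at point 6.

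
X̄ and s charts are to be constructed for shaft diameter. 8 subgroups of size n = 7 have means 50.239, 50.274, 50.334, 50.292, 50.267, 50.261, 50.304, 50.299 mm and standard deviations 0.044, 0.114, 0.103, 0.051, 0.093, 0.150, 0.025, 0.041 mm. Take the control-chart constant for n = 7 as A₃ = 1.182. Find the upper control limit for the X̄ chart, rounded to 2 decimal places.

X̄̄ = (50.239 + 50.274 + 50.334 + 50.292 + 50.267 + 50.261 + 50.304 + 50.299) / 8 = 50.2837
s̄ = (0.044 + 0.114 + 0.103 + 0.051 + 0.093 + 0.150 + 0.025 + 0.041) / 8 = 0.0776
UCL = X̄̄ + A₃·s̄ = 50.2837 + 1.182 × 0.0776 = 50.3755

50.38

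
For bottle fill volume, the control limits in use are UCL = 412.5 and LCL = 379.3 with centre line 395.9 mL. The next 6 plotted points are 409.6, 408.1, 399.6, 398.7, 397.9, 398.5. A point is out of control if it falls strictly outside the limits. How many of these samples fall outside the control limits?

0

All 6 points lie within [379.3, 412.5].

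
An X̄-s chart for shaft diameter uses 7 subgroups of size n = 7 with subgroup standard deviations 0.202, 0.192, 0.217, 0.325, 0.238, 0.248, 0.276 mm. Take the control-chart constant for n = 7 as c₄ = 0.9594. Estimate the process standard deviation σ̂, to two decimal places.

s̄ = (0.202 + 0.192 + 0.217 + 0.325 + 0.238 + 0.248 + 0.276) / 7 = 0.2426
σ̂ = s̄ / c₄ = 0.2426 / 0.9594 = 0.2528

0.25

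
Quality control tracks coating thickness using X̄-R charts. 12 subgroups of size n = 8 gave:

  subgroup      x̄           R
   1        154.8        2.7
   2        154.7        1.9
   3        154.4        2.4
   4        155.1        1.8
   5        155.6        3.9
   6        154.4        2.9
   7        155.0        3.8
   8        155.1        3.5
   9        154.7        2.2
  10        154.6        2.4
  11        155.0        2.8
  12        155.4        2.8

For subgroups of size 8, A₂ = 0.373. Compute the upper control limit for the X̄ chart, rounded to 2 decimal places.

155.93

X̄̄ = (154.8 + 154.7 + 154.4 + 155.1 + 155.6 + 154.4 + 155.0 + 155.1 + 154.7 + 154.6 + 155.0 + 155.4) / 12 = 1858.8000 / 12 = 154.9000
R̄ = (2.7 + 1.9 + 2.4 + 1.8 + 3.9 + 2.9 + 3.8 + 3.5 + 2.2 + 2.4 + 2.8 + 2.8) / 12 = 33.1000 / 12 = 2.7583
UCL = X̄̄ + A₂·R̄ = 154.9000 + 0.373 × 2.7583 = 155.9289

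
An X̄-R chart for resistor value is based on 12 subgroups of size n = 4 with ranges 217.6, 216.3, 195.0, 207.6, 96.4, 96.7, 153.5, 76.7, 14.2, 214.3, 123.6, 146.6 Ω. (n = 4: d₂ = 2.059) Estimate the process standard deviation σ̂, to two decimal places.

R̄ = (217.6 + 216.3 + 195.0 + 207.6 + 96.4 + 96.7 + 153.5 + 76.7 + 14.2 + 214.3 + 123.6 + 146.6) / 12 = 146.5417
σ̂ = R̄ / d₂ = 146.5417 / 2.059 = 71.1713

71.17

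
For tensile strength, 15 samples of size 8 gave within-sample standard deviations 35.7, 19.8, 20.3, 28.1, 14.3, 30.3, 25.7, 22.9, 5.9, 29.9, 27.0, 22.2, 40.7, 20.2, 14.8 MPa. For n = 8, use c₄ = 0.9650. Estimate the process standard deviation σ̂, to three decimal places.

s̄ = (35.7 + 19.8 + 20.3 + 28.1 + 14.3 + 30.3 + 25.7 + 22.9 + 5.9 + 29.9 + 27.0 + 22.2 + 40.7 + 20.2 + 14.8) / 15 = 23.8533
σ̂ = s̄ / c₄ = 23.8533 / 0.9650 = 24.7185

24.718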